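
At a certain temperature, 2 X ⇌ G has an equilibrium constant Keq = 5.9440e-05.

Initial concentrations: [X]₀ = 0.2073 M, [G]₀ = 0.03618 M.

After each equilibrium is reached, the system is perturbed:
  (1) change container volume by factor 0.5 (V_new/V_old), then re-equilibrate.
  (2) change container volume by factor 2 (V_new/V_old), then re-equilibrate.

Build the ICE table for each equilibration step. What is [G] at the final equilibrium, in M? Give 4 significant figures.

[G]_eq = 4.6485e-06 M

Q₀ = 0.8419 vs Keq = 5.9440e-05 ⇒ Q>K, reverse
Step 1:
                    X           G
  init         0.2073     0.03618
  Δ           0.07235    -0.03618
  eq           0.2797  4.6485e-06
  solve Keq expr → x = -0.03618; check Q = 5.9440e-05
Then change container volume by factor 0.5 (V_new/V_old).
Step 2:
                    X           G
  init         0.5593  9.2970e-06
  Δ       -1.8591e-05  9.2957e-06
  eq           0.5593  1.8593e-05
  solve Keq expr → x = 9.2957e-06; check Q = 5.9440e-05
Then change container volume by factor 2 (V_new/V_old).
Step 3:
                    X           G
  init         0.2796  9.2963e-06
  Δ        9.2957e-06 -4.6479e-06
  eq           0.2797  4.6485e-06
  solve Keq expr → x = -4.6479e-06; check Q = 5.9440e-05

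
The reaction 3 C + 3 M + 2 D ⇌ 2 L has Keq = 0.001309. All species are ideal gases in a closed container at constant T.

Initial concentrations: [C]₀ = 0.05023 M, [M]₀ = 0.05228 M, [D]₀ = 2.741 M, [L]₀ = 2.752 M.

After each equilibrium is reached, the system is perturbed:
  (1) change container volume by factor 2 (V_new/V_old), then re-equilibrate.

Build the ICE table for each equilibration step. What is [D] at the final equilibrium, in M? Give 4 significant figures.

[D]_eq = 2.405 M

Q₀ = 5.5665e+07 vs Keq = 0.001309 ⇒ Q>K, reverse
Step 1:
                  C         M         D         L
  Initial   0.05023   0.05228     2.741     2.752
  Change      2.052     2.052     1.368    -1.368
  Equil       2.103     2.105     4.109     1.384
  solve Keq expr → x = -0.6841; check Q = 0.001309
Then change container volume by factor 2 (V_new/V_old).
Step 2:
                  C         M         D         L
  Initial     1.051     1.052     2.055    0.6919
  Change     0.5256    0.5256    0.3504   -0.3504
  Equil       1.577     1.578     2.405    0.3415
  solve Keq expr → x = -0.1752; check Q = 0.001309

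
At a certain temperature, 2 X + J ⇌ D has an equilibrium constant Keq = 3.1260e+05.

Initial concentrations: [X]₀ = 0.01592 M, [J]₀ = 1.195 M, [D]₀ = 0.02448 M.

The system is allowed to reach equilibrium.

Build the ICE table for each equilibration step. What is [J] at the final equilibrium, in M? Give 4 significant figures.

[J]_eq = 1.187 M

Q₀ = 80.83 vs Keq = 3.1260e+05 ⇒ Q<K, forward
Step 1:
                   X          J          D
  I          0.01592      1.195    0.02448
  C         -0.01563  -0.007813   0.007813
  E       2.9498e-04      1.187    0.03229
  solve Keq expr → x = 0.007813; check Q = 3.1260e+05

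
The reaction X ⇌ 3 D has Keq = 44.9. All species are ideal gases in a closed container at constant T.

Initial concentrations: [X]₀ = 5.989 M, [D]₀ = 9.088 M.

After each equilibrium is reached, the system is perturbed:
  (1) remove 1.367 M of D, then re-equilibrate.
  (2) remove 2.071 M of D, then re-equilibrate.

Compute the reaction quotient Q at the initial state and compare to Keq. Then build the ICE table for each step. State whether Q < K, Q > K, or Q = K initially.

Q₀ = 125.3 vs Keq = 44.9 ⇒ Q>K, reverse
Step 1:
                    X           D
  I             5.989       9.088
  C            0.7874      -2.362
  E             6.776       6.726
  solve Keq expr → x = -0.7874; check Q = 44.9
Then remove 1.367 M of D.
Step 2:
                    X           D
  I             6.776       5.359
  C           -0.4096       1.229
  E             6.367       6.588
  solve Keq expr → x = 0.4096; check Q = 44.9
Then remove 2.071 M of D.
Step 3:
                    X           D
  I             6.367       4.517
  C            -0.617       1.851
  E              5.75       6.367
  solve Keq expr → x = 0.617; check Q = 44.9

Q₀ = 125.3; Q > K (proceeds reverse)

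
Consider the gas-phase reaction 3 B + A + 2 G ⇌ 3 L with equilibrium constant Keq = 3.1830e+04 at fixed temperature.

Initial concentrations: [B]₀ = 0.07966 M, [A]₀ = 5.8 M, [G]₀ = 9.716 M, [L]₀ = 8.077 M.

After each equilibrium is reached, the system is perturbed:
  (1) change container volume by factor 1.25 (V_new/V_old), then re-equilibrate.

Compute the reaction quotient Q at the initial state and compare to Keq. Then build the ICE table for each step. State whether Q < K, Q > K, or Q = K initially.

Q₀ = 1904 vs Keq = 3.1830e+04 ⇒ Q<K, forward
Step 1:
                   B          A          G          L
  Initial    0.07966        5.8      9.716      8.077
  Change    -0.04822   -0.01607   -0.03215    0.04822
  Equil      0.03144      5.784      9.684      8.125
  solve Keq expr → x = 0.01607; check Q = 3.1830e+04
Then change container volume by factor 1.25 (V_new/V_old).
Step 2:
                   B          A          G          L
  Initial    0.02515      4.627      7.747        6.5
  Change    0.006241    0.00208   0.004161  -0.006241
  Equil      0.03139      4.629      7.751      6.494
  solve Keq expr → x = -0.00208; check Q = 3.1830e+04

Q₀ = 1904; Q < K (proceeds forward)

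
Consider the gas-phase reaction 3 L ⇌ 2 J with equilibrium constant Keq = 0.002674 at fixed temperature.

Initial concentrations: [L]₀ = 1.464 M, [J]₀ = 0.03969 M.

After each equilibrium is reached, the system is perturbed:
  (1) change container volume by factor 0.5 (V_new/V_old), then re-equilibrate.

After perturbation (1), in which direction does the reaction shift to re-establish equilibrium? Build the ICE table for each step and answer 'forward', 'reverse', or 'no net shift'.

Q₀ = 5.0204e-04 vs Keq = 0.002674 ⇒ Q<K, forward
Step 1:
                  L         J
  init        1.464   0.03969
  Δ        -0.06835   0.04557
  eq          1.396   0.08526
  solve Keq expr → x = 0.02278; check Q = 0.002674
Then change container volume by factor 0.5 (V_new/V_old).
Step 2:
                  L         J
  init        2.791    0.1705
  Δ        -0.08882   0.05921
  eq          2.702    0.2297
  solve Keq expr → x = 0.02961; check Q = 0.002674

Direction: forward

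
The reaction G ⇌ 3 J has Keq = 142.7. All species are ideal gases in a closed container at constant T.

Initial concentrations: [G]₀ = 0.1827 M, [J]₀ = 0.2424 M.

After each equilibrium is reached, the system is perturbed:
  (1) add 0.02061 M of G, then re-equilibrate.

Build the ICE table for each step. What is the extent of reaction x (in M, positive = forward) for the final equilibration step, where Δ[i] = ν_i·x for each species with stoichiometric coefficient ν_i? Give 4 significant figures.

x = 0.01979 M

Q₀ = 0.07796 vs Keq = 142.7 ⇒ Q<K, forward
Step 1:
                    G           J
  init         0.1827      0.2424
  Δ           -0.1794      0.5381
  eq         0.003332      0.7805
  solve Keq expr → x = 0.1794; check Q = 142.7
Then add 0.02061 M of G.
Step 2:
                    G           J
  init        0.02394      0.7805
  Δ          -0.01979     0.05937
  eq         0.004152      0.8399
  solve Keq expr → x = 0.01979; check Q = 142.7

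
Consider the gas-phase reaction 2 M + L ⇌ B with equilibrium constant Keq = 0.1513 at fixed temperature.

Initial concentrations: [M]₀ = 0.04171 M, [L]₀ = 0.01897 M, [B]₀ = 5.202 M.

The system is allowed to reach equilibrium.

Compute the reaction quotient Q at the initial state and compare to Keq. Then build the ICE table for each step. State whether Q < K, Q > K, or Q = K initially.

Q₀ = 1.5762e+05; Q > K (proceeds reverse)

Q₀ = 1.5762e+05 vs Keq = 0.1513 ⇒ Q>K, reverse
Step 1:
                    M           L           B
  init        0.04171     0.01897       5.202
  Δ             3.528       1.764      -1.764
  eq             3.57       1.783       3.438
  solve Keq expr → x = -1.764; check Q = 0.1513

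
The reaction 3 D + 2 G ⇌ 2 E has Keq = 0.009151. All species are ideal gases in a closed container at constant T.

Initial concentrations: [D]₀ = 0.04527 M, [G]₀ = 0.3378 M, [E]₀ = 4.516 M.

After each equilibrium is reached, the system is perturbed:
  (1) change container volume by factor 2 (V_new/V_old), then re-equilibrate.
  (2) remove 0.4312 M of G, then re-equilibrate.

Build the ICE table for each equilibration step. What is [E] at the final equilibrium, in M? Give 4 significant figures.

Q₀ = 1.9264e+06 vs Keq = 0.009151 ⇒ Q>K, reverse
Step 1:
                   D          G          E
  I          0.04527     0.3378      4.516
  C            3.755      2.503     -2.503
  E              3.8      2.841      2.013
  solve Keq expr → x = -1.252; check Q = 0.009151
Then change container volume by factor 2 (V_new/V_old).
Step 2:
                   D          G          E
  I              1.9       1.42      1.006
  C            0.538     0.3587    -0.3587
  E            2.438      1.779     0.6478
  solve Keq expr → x = -0.1793; check Q = 0.009151
Then remove 0.4312 M of G.
Step 3:
                   D          G          E
  I            2.438      1.348     0.6478
  C           0.1272    0.08479   -0.08479
  E            2.565      1.433      0.563
  solve Keq expr → x = -0.04239; check Q = 0.009151

[E]_eq = 0.563 M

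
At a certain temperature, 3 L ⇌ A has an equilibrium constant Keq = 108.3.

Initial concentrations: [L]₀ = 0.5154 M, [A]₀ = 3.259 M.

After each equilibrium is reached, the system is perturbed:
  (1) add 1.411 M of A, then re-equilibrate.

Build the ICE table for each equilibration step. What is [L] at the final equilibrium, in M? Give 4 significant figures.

Q₀ = 23.8 vs Keq = 108.3 ⇒ Q<K, forward
Step 1:
                    L           A
  I            0.5154       3.259
  C           -0.2022     0.06741
  E            0.3132       3.326
  solve Keq expr → x = 0.06741; check Q = 108.3
Then add 1.411 M of A.
Step 2:
                    L           A
  I            0.3132       4.737
  C           0.03885    -0.01295
  E             0.352       4.724
  solve Keq expr → x = -0.01295; check Q = 108.3

[L]_eq = 0.352 M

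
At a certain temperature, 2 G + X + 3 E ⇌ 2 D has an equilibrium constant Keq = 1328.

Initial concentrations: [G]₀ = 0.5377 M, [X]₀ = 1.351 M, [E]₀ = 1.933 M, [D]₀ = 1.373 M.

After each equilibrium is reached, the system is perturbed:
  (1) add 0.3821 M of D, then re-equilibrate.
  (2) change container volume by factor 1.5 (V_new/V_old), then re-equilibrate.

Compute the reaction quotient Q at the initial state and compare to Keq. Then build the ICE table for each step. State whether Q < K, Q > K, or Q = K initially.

Q₀ = 0.6682; Q < K (proceeds forward)

Q₀ = 0.6682 vs Keq = 1328 ⇒ Q<K, forward
Step 1:
                   G          X          E          D
  Initial     0.5377      1.351      1.933      1.373
  Change     -0.4997    -0.2498    -0.7495     0.4997
  Equil      0.03803      1.101      1.184      1.873
  solve Keq expr → x = 0.2498; check Q = 1328
Then add 0.3821 M of D.
Step 2:
                   G          X          E          D
  Initial    0.03803      1.101      1.184      2.255
  Change    0.006952   0.003476    0.01043  -0.006952
  Equil      0.04499      1.105      1.194      2.248
  solve Keq expr → x = -0.003476; check Q = 1328
Then change container volume by factor 1.5 (V_new/V_old).
Step 3:
                   G          X          E          D
  Initial    0.02999     0.7364      0.796      1.499
  Change     0.03024    0.01512    0.04536   -0.03024
  Equil      0.06023     0.7515     0.8413      1.468
  solve Keq expr → x = -0.01512; check Q = 1328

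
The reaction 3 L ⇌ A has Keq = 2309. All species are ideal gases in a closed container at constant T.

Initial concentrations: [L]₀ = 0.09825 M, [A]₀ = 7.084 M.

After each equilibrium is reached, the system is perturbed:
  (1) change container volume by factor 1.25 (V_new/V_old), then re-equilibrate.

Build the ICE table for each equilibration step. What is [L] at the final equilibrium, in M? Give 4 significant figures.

[L]_eq = 0.1347 M

Q₀ = 7469 vs Keq = 2309 ⇒ Q>K, reverse
Step 1:
                  L         A
  Initial   0.09825     7.084
  Change    0.04695  -0.01565
  Equil      0.1452     7.068
  solve Keq expr → x = -0.01565; check Q = 2309
Then change container volume by factor 1.25 (V_new/V_old).
Step 2:
                  L         A
  Initial    0.1162     5.655
  Change    0.01858 -0.006194
  Equil      0.1347     5.648
  solve Keq expr → x = -0.006194; check Q = 2309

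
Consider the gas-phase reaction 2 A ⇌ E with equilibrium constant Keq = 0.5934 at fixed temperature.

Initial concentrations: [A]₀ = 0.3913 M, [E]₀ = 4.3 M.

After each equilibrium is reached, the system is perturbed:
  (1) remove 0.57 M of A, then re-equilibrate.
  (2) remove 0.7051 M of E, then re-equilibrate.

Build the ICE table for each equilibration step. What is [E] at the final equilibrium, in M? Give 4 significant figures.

[E]_eq = 2.483 M

Q₀ = 28.08 vs Keq = 0.5934 ⇒ Q>K, reverse
Step 1:
                  A         E
  I          0.3913       4.3
  C           1.972    -0.986
  E           2.363     3.314
  solve Keq expr → x = -0.986; check Q = 0.5934
Then remove 0.57 M of A.
Step 2:
                  A         E
  I           1.793     3.314
  C          0.4824   -0.2412
  E           2.276     3.073
  solve Keq expr → x = -0.2412; check Q = 0.5934
Then remove 0.7051 M of E.
Step 3:
                  A         E
  I           2.276     2.368
  C         -0.2301    0.1151
  E           2.045     2.483
  solve Keq expr → x = 0.1151; check Q = 0.5934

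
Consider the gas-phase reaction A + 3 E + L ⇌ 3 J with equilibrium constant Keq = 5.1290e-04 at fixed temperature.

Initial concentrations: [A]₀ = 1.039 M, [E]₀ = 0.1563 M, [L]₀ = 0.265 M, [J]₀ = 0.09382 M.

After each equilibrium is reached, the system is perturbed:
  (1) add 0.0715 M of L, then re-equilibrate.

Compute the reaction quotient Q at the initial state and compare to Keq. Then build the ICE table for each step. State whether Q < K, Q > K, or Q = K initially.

Q₀ = 0.7855 vs Keq = 5.1290e-04 ⇒ Q>K, reverse
Step 1:
                   A          E          L          J
  I            1.039     0.1563      0.265    0.09382
  C          0.02698    0.08095    0.02698   -0.08095
  E            1.066     0.2372      0.292    0.01287
  solve Keq expr → x = -0.02698; check Q = 5.1290e-04
Then add 0.0715 M of L.
Step 2:
                   A          E          L          J
  I            1.066     0.2372     0.3635    0.01287
  C       -3.0540e-04 -9.1619e-04 -3.0540e-04 9.1619e-04
  E            1.066     0.2363     0.3632    0.01379
  solve Keq expr → x = 3.0540e-04; check Q = 5.1290e-04

Q₀ = 0.7855; Q > K (proceeds reverse)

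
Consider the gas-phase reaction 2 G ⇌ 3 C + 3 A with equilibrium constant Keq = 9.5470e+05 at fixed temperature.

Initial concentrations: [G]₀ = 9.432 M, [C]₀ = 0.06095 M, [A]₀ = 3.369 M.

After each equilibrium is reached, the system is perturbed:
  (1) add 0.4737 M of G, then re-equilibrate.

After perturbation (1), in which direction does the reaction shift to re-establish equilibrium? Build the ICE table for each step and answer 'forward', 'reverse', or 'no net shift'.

Q₀ = 9.7323e-05 vs Keq = 9.5470e+05 ⇒ Q<K, forward
Step 1:
                    G           C           A
  I             9.432     0.06095       3.369
  C            -7.361       11.04       11.04
  E             2.071        11.1       14.41
  solve Keq expr → x = 3.68; check Q = 9.5470e+05
Then add 0.4737 M of G.
Step 2:
                    G           C           A
  I             2.545        11.1       14.41
  C           -0.2681      0.4021      0.4021
  E             2.277        11.5       14.81
  solve Keq expr → x = 0.134; check Q = 9.5470e+05

Direction: forward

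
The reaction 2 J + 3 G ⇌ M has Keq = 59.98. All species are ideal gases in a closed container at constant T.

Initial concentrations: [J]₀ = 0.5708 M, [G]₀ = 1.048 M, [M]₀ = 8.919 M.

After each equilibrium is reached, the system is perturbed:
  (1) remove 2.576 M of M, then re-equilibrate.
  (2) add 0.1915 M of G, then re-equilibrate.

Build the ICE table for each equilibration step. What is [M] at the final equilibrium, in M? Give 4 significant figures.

[M]_eq = 6.446 M

Q₀ = 23.78 vs Keq = 59.98 ⇒ Q<K, forward
Step 1:
                    J           G           M
  init         0.5708       1.048       8.919
  Δ           -0.1076     -0.1613     0.05378
  eq           0.4632      0.8867       8.973
  solve Keq expr → x = 0.05378; check Q = 59.98
Then remove 2.576 M of M.
Step 2:
                    J           G           M
  init         0.4632      0.8867       6.397
  Δ          -0.03455    -0.05183     0.01728
  eq           0.4287      0.8348       6.414
  solve Keq expr → x = 0.01728; check Q = 59.98
Then add 0.1915 M of G.
Step 3:
                    J           G           M
  init         0.4287       1.026       6.414
  Δ          -0.06367    -0.09551     0.03184
  eq            0.365      0.9308       6.446
  solve Keq expr → x = 0.03184; check Q = 59.98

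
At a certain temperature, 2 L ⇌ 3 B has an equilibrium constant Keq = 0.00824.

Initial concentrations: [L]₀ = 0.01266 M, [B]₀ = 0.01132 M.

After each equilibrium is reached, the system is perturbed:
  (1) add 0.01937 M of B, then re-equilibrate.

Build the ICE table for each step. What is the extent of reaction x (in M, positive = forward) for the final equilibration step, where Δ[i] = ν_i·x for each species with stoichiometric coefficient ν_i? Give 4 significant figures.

Q₀ = 0.00905 vs Keq = 0.00824 ⇒ Q>K, reverse
Step 1:
                   L          B
  Initial    0.01266    0.01132
  Change  1.6785e-04 -2.5177e-04
  Equil      0.01283    0.01107
  solve Keq expr → x = -8.3923e-05; check Q = 0.00824
Then add 0.01937 M of B.
Step 2:
                   L          B
  Initial    0.01283    0.03044
  Change    0.009587   -0.01438
  Equil      0.02242    0.01606
  solve Keq expr → x = -0.004794; check Q = 0.00824

x = -0.004794 M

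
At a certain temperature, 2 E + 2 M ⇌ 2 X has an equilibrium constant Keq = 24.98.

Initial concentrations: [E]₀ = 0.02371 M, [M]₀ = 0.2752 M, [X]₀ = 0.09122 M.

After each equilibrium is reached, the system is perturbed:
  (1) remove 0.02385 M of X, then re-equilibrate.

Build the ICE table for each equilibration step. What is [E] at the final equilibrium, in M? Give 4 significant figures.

Q₀ = 195.4 vs Keq = 24.98 ⇒ Q>K, reverse
Step 1:
                    E           M           X
  I           0.02371      0.2752     0.09122
  C           0.02249     0.02249    -0.02249
  E            0.0462      0.2977     0.06873
  solve Keq expr → x = -0.01124; check Q = 24.98
Then remove 0.02385 M of X.
Step 2:
                    E           M           X
  I            0.0462      0.2977     0.04488
  C         -0.008919   -0.008919    0.008919
  E           0.03728      0.2888      0.0538
  solve Keq expr → x = 0.004459; check Q = 24.98

[E]_eq = 0.03728 M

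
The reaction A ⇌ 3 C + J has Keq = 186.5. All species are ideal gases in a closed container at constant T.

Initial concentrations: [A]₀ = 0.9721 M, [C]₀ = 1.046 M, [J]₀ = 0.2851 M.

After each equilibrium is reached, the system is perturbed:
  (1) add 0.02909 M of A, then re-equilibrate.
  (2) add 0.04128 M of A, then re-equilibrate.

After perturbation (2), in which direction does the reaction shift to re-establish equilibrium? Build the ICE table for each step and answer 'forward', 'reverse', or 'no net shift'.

Q₀ = 0.3356 vs Keq = 186.5 ⇒ Q<K, forward
Step 1:
                   A          C          J
  I           0.9721      1.046     0.2851
  C          -0.7634       2.29     0.7634
  E           0.2087      3.336      1.048
  solve Keq expr → x = 0.7634; check Q = 186.5
Then add 0.02909 M of A.
Step 2:
                   A          C          J
  I           0.2378      3.336      1.048
  C         -0.01635    0.04904    0.01635
  E           0.2215      3.385      1.065
  solve Keq expr → x = 0.01635; check Q = 186.5
Then add 0.04128 M of A.
Step 3:
                   A          C          J
  I           0.2628      3.385      1.065
  C         -0.02266    0.06799    0.02266
  E           0.2401      3.453      1.087
  solve Keq expr → x = 0.02266; check Q = 186.5

Direction: forward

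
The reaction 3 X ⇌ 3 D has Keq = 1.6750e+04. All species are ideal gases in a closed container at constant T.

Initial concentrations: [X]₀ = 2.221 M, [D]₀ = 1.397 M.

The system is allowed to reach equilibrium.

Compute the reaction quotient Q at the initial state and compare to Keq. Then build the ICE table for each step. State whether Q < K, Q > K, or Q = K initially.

Q₀ = 0.2489 vs Keq = 1.6750e+04 ⇒ Q<K, forward
Step 1:
                   X          D
  init         2.221      1.397
  Δ           -2.085      2.085
  eq          0.1361      3.482
  solve Keq expr → x = 0.695; check Q = 1.6750e+04

Q₀ = 0.2489; Q < K (proceeds forward)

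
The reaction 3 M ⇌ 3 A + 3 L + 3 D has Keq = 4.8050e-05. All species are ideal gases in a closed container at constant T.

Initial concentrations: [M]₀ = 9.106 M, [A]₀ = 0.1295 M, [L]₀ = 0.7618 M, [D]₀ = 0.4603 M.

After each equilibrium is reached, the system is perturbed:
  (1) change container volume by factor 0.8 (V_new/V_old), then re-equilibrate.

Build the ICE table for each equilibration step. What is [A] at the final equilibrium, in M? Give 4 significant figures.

[A]_eq = 0.4097 M

Q₀ = 1.2401e-07 vs Keq = 4.8050e-05 ⇒ Q<K, forward
Step 1:
                  M         A         L         D
  init        9.106    0.1295    0.7618    0.4603
  Δ         -0.2833    0.2833    0.2833    0.2833
  eq          8.823    0.4128     1.045    0.7436
  solve Keq expr → x = 0.09442; check Q = 4.8050e-05
Then change container volume by factor 0.8 (V_new/V_old).
Step 2:
                  M         A         L         D
  init        11.03     0.516     1.306    0.9295
  Δ          0.1062   -0.1062   -0.1062   -0.1062
  eq          11.13    0.4097       1.2    0.8232
  solve Keq expr → x = -0.03541; check Q = 4.8050e-05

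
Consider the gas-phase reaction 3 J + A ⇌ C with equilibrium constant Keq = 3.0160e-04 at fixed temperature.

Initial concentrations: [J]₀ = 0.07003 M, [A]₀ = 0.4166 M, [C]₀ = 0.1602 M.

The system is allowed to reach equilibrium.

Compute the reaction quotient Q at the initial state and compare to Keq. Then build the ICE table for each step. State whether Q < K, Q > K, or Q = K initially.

Q₀ = 1120 vs Keq = 3.0160e-04 ⇒ Q>K, reverse
Step 1:
                  J         A         C
  I         0.07003    0.4166    0.1602
  C          0.4805    0.1602   -0.1602
  E          0.5505    0.5768 2.9027e-05
  solve Keq expr → x = -0.1602; check Q = 3.0160e-04

Q₀ = 1120; Q > K (proceeds reverse)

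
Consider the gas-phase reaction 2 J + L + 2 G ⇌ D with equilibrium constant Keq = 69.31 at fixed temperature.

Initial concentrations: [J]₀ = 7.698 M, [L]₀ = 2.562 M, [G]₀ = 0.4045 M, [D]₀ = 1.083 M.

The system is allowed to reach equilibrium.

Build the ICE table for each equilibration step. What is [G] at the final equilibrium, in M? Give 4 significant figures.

Q₀ = 0.0436 vs Keq = 69.31 ⇒ Q<K, forward
Step 1:
                   J          L          G          D
  I            7.698      2.562     0.4045      1.083
  C          -0.3924    -0.1962    -0.3924     0.1962
  E            7.306      2.366    0.01209      1.279
  solve Keq expr → x = 0.1962; check Q = 69.31

[G]_eq = 0.01209 M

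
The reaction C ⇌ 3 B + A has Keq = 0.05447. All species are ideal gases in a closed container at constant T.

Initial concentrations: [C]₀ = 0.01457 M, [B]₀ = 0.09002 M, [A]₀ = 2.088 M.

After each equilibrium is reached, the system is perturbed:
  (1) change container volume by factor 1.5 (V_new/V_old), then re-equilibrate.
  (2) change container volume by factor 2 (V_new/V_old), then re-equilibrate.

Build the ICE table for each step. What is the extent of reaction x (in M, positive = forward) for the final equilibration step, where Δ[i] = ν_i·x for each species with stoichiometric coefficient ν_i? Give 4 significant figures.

Q₀ = 0.1045 vs Keq = 0.05447 ⇒ Q>K, reverse
Step 1:
                   C          B          A
  I          0.01457    0.09002      2.088
  C         0.003872   -0.01161  -0.003872
  E          0.01844    0.07841      2.084
  solve Keq expr → x = -0.003872; check Q = 0.05447
Then change container volume by factor 1.5 (V_new/V_old).
Step 2:
                   C          B          A
  I          0.01229    0.05227      1.389
  C        -0.004755    0.01427   0.004755
  E         0.007539    0.06654      1.394
  solve Keq expr → x = 0.004755; check Q = 0.05447
Then change container volume by factor 2 (V_new/V_old).
Step 3:
                   C          B          A
  I          0.00377    0.03327     0.6971
  C        -0.002833     0.0085   0.002833
  E       9.3630e-04    0.04177     0.6999
  solve Keq expr → x = 0.002833; check Q = 0.05447

x = 0.002833 M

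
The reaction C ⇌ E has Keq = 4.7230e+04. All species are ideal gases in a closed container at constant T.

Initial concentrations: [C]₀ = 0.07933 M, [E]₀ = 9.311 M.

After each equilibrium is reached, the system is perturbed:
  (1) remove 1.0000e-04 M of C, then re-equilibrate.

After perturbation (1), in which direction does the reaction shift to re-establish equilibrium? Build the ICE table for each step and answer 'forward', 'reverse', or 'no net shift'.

Q₀ = 117.4 vs Keq = 4.7230e+04 ⇒ Q<K, forward
Step 1:
                    C           E
  Initial     0.07933       9.311
  Change     -0.07913     0.07913
  Equil    1.9882e-04        9.39
  solve Keq expr → x = 0.07913; check Q = 4.7230e+04
Then remove 1.0000e-04 M of C.
Step 2:
                    C           E
  Initial  9.8817e-05        9.39
  Change   9.9998e-05 -9.9998e-05
  Equil    1.9881e-04        9.39
  solve Keq expr → x = -9.9998e-05; check Q = 4.7230e+04

Direction: reverse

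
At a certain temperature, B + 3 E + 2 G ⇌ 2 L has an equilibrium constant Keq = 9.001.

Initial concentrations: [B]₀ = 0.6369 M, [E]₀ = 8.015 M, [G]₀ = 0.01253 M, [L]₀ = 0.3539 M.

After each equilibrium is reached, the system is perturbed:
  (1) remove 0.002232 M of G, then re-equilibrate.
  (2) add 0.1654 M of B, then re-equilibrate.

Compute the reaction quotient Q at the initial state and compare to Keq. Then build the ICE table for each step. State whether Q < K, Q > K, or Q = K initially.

Q₀ = 2.433 vs Keq = 9.001 ⇒ Q<K, forward
Step 1:
                    B           E           G           L
  Initial      0.6369       8.015     0.01253      0.3539
  Change    -0.002941   -0.008822   -0.005881    0.005881
  Equil         0.634       8.006    0.006649      0.3598
  solve Keq expr → x = 0.002941; check Q = 9.001
Then remove 0.002232 M of G.
Step 2:
                    B           E           G           L
  Initial       0.634       8.006    0.004417      0.3598
  Change     0.001091    0.003273    0.002182   -0.002182
  Equil        0.6351       8.009    0.006598      0.3576
  solve Keq expr → x = -0.001091; check Q = 9.001
Then add 0.1654 M of B.
Step 3:
                    B           E           G           L
  Initial      0.8005       8.009    0.006598      0.3576
  Change  -3.5352e-04   -0.001061 -7.0705e-04  7.0705e-04
  Equil        0.8001       8.008    0.005891      0.3583
  solve Keq expr → x = 3.5352e-04; check Q = 9.001

Q₀ = 2.433; Q < K (proceeds forward)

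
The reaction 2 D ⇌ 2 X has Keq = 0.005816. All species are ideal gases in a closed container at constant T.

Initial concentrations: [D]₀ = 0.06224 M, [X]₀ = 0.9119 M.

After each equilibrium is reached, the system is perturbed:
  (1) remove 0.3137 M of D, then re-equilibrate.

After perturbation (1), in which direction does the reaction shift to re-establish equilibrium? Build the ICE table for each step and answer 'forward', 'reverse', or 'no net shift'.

Direction: reverse

Q₀ = 214.7 vs Keq = 0.005816 ⇒ Q>K, reverse
Step 1:
                   D          X
  init       0.06224     0.9119
  Δ           0.8429    -0.8429
  eq          0.9051    0.06903
  solve Keq expr → x = -0.4214; check Q = 0.005816
Then remove 0.3137 M of D.
Step 2:
                   D          X
  init        0.5914    0.06903
  Δ          0.02223   -0.02223
  eq          0.6136     0.0468
  solve Keq expr → x = -0.01111; check Q = 0.005816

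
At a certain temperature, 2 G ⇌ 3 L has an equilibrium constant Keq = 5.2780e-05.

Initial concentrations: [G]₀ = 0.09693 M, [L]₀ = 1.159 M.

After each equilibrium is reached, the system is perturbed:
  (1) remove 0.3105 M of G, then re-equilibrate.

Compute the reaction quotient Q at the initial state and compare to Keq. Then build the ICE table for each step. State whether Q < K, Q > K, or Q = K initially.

Q₀ = 165.7; Q > K (proceeds reverse)

Q₀ = 165.7 vs Keq = 5.2780e-05 ⇒ Q>K, reverse
Step 1:
                    G           L
  init        0.09693       1.159
  Δ            0.7503      -1.125
  eq           0.8472     0.03359
  solve Keq expr → x = -0.3751; check Q = 5.2780e-05
Then remove 0.3105 M of G.
Step 2:
                    G           L
  init         0.5367     0.03359
  Δ          0.005757   -0.008635
  eq           0.5425     0.02495
  solve Keq expr → x = -0.002878; check Q = 5.2780e-05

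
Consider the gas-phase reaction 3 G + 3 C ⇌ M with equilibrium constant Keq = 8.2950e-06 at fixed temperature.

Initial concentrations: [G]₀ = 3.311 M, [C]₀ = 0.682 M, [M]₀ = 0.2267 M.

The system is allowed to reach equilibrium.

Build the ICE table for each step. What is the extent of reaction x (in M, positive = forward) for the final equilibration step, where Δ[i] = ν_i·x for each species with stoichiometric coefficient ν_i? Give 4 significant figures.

x = -0.2254 M

Q₀ = 0.01969 vs Keq = 8.2950e-06 ⇒ Q>K, reverse
Step 1:
                    G           C           M
  Initial       3.311       0.682      0.2267
  Change       0.6761      0.6761     -0.2254
  Equil         3.987       1.358    0.001317
  solve Keq expr → x = -0.2254; check Q = 8.2950e-06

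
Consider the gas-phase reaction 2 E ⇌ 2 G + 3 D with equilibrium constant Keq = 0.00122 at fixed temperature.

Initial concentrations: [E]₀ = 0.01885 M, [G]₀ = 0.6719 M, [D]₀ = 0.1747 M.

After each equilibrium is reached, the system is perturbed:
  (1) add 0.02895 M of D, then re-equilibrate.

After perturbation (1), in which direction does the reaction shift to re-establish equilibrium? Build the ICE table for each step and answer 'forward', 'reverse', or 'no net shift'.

Direction: reverse

Q₀ = 6.774 vs Keq = 0.00122 ⇒ Q>K, reverse
Step 1:
                  E         G         D
  I         0.01885    0.6719    0.1747
  C         0.09271  -0.09271   -0.1391
  E          0.1116    0.5792   0.03564
  solve Keq expr → x = -0.04635; check Q = 0.00122
Then add 0.02895 M of D.
Step 2:
                  E         G         D
  I          0.1116    0.5792   0.06459
  C          0.0165   -0.0165  -0.02476
  E          0.1281    0.5627   0.03983
  solve Keq expr → x = -0.008252; check Q = 0.00122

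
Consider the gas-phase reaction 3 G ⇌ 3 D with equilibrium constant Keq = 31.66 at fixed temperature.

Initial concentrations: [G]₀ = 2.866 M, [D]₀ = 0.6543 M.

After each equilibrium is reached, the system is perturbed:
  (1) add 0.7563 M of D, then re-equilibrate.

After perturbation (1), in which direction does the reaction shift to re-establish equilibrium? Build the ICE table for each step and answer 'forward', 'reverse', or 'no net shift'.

Q₀ = 0.0119 vs Keq = 31.66 ⇒ Q<K, forward
Step 1:
                    G           D
  Initial       2.866      0.6543
  Change        -2.02        2.02
  Equil        0.8455       2.675
  solve Keq expr → x = 0.6735; check Q = 31.66
Then add 0.7563 M of D.
Step 2:
                    G           D
  Initial      0.8455       3.431
  Change       0.1816     -0.1816
  Equil         1.027       3.249
  solve Keq expr → x = -0.06055; check Q = 31.66

Direction: reverse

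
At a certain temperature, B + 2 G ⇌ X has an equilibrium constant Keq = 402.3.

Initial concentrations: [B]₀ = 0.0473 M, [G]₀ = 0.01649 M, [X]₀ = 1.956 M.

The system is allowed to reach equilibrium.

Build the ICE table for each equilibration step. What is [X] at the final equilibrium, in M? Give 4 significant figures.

Q₀ = 1.5208e+05 vs Keq = 402.3 ⇒ Q>K, reverse
Step 1:
                  B         G         X
  Initial    0.0473   0.01649     1.956
  Change    0.08536    0.1707  -0.08536
  Equil      0.1327    0.1872     1.871
  solve Keq expr → x = -0.08536; check Q = 402.3

[X]_eq = 1.871 M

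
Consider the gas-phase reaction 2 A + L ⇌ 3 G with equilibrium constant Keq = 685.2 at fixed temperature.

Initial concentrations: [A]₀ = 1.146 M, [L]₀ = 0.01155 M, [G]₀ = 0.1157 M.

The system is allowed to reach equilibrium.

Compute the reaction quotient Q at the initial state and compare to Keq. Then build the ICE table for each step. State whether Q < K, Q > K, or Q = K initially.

Q₀ = 0.1021; Q < K (proceeds forward)

Q₀ = 0.1021 vs Keq = 685.2 ⇒ Q<K, forward
Step 1:
                    A           L           G
  init          1.146     0.01155      0.1157
  Δ          -0.02309    -0.01155     0.03464
  eq            1.123  3.9328e-06      0.1503
  solve Keq expr → x = 0.01155; check Q = 685.2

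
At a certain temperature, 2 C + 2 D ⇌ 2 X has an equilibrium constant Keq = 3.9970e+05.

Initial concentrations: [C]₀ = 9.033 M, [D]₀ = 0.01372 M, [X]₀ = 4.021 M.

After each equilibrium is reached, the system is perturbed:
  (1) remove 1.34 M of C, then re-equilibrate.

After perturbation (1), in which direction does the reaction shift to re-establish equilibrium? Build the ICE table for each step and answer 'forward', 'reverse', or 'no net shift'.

Q₀ = 1053 vs Keq = 3.9970e+05 ⇒ Q<K, forward
Step 1:
                    C           D           X
  init          9.033     0.01372       4.021
  Δ          -0.01301    -0.01301     0.01301
  eq             9.02  7.0740e-04       4.034
  solve Keq expr → x = 0.006506; check Q = 3.9970e+05
Then remove 1.34 M of C.
Step 2:
                    C           D           X
  init           7.68  7.0740e-04       4.034
  Δ        1.2339e-04  1.2339e-04 -1.2339e-04
  eq             7.68  8.3079e-04       4.034
  solve Keq expr → x = -6.1694e-05; check Q = 3.9970e+05

Direction: reverse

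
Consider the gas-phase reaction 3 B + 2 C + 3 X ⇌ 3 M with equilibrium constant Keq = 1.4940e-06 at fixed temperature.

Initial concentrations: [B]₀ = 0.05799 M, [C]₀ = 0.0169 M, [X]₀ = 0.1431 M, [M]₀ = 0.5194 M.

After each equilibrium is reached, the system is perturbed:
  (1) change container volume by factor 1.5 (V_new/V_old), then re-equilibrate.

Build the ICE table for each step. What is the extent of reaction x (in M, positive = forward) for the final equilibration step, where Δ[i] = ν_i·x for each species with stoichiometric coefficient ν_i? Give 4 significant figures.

Q₀ = 8.5853e+08 vs Keq = 1.4940e-06 ⇒ Q>K, reverse
Step 1:
                    B           C           X           M
  Initial     0.05799      0.0169      0.1431      0.5194
  Change       0.5172      0.3448      0.5172     -0.5172
  Equil        0.5752      0.3617      0.6603    0.002204
  solve Keq expr → x = -0.1724; check Q = 1.4940e-06
Then change container volume by factor 1.5 (V_new/V_old).
Step 2:
                    B           C           X           M
  Initial      0.3835      0.2411      0.4402    0.001469
  Change   7.1820e-04  4.7880e-04  7.1820e-04 -7.1820e-04
  Equil        0.3842      0.2416      0.4409  7.5118e-04
  solve Keq expr → x = -2.3940e-04; check Q = 1.4940e-06

x = -2.3940e-04 M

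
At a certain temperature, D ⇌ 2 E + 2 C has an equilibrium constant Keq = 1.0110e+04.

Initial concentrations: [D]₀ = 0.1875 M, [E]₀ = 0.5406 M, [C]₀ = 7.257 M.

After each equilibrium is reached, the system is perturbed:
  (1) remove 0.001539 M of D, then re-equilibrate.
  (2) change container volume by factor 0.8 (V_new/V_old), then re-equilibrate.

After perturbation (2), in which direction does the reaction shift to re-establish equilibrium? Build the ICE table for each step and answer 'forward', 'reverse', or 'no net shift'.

Q₀ = 82.09 vs Keq = 1.0110e+04 ⇒ Q<K, forward
Step 1:
                   D          E          C
  Initial     0.1875     0.5406      7.257
  Change     -0.1828     0.3656     0.3656
  Equil     0.004719     0.9062      7.623
  solve Keq expr → x = 0.1828; check Q = 1.0110e+04
Then remove 0.001539 M of D.
Step 2:
                   D          E          C
  Initial    0.00318     0.9062      7.623
  Change    0.001504  -0.003008  -0.003008
  Equil     0.004684     0.9032       7.62
  solve Keq expr → x = -0.001504; check Q = 1.0110e+04
Then change container volume by factor 0.8 (V_new/V_old).
Step 3:
                   D          E          C
  Initial   0.005855      1.129      9.524
  Change     0.00534   -0.01068   -0.01068
  Equil       0.0112      1.118      9.514
  solve Keq expr → x = -0.00534; check Q = 1.0110e+04

Direction: reverse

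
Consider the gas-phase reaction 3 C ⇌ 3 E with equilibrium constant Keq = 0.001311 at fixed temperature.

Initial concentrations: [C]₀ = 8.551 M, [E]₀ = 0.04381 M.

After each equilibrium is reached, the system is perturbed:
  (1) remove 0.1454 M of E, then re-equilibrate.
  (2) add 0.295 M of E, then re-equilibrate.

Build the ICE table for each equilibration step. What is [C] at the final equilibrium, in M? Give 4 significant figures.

Q₀ = 1.3448e-07 vs Keq = 0.001311 ⇒ Q<K, forward
Step 1:
                    C           E
  init          8.551     0.04381
  Δ           -0.8041      0.8041
  eq            7.747      0.8479
  solve Keq expr → x = 0.268; check Q = 0.001311
Then remove 0.1454 M of E.
Step 2:
                    C           E
  init          7.747      0.7025
  Δ           -0.1311      0.1311
  eq            7.616      0.8335
  solve Keq expr → x = 0.04369; check Q = 0.001311
Then add 0.295 M of E.
Step 3:
                    C           E
  init          7.616       1.129
  Δ            0.2659     -0.2659
  eq            7.882      0.8626
  solve Keq expr → x = -0.08863; check Q = 0.001311

[C]_eq = 7.882 M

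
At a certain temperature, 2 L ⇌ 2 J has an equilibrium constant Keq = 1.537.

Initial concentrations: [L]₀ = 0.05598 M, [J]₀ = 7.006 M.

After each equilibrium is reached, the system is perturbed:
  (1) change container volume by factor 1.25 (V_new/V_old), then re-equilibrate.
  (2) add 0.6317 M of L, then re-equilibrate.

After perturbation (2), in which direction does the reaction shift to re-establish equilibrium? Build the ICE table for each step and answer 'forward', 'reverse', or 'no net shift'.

Direction: forward

Q₀ = 1.5663e+04 vs Keq = 1.537 ⇒ Q>K, reverse
Step 1:
                   L          J
  Initial    0.05598      7.006
  Change       3.097     -3.097
  Equil        3.153      3.909
  solve Keq expr → x = -1.549; check Q = 1.537
Then change container volume by factor 1.25 (V_new/V_old).
Step 2:
                   L          J
  Initial      2.522      3.127
  Change           0          0
  Equil        2.522      3.127
  solve Keq expr → x = 0; check Q = 1.537
Then add 0.6317 M of L.
Step 3:
                   L          J
  Initial      3.154      3.127
  Change     -0.3497     0.3497
  Equil        2.804      3.477
  solve Keq expr → x = 0.1748; check Q = 1.537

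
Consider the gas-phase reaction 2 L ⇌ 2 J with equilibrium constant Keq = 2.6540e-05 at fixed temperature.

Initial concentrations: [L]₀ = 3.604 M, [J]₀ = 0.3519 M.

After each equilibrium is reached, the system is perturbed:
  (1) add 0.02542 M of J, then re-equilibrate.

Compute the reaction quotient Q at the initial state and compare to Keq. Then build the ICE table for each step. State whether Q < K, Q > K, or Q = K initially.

Q₀ = 0.009534; Q > K (proceeds reverse)

Q₀ = 0.009534 vs Keq = 2.6540e-05 ⇒ Q>K, reverse
Step 1:
                    L           J
  init          3.604      0.3519
  Δ            0.3316     -0.3316
  eq            3.936     0.02028
  solve Keq expr → x = -0.1658; check Q = 2.6540e-05
Then add 0.02542 M of J.
Step 2:
                    L           J
  init          3.936      0.0457
  Δ           0.02529    -0.02529
  eq            3.961     0.02041
  solve Keq expr → x = -0.01264; check Q = 2.6540e-05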